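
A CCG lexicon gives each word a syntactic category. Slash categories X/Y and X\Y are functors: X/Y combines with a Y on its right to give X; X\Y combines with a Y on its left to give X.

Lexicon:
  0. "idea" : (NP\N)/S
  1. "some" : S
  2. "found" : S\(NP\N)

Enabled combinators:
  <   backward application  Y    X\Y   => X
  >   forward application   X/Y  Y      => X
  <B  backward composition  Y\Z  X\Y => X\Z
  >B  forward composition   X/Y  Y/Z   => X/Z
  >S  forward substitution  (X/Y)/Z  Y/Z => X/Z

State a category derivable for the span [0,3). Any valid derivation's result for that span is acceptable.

[0,3] S   <
  [0,2] NP\N   >
    [0,1] "idea" : (NP\N)/S
    [1,2] "some" : S
  [2,3] "found" : S\(NP\N)

S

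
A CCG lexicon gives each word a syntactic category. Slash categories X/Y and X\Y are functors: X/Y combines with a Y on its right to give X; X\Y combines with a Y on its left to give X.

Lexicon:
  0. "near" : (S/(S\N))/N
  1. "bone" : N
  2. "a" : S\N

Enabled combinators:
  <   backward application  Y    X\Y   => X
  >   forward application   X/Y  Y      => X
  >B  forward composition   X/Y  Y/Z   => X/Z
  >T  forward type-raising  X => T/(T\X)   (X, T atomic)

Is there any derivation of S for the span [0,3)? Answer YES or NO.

[0,3] S   >
  [0,2] S/(S\N)   >
    [0,1] "near" : (S/(S\N))/N
    [1,2] "bone" : N
  [2,3] "a" : S\N

YES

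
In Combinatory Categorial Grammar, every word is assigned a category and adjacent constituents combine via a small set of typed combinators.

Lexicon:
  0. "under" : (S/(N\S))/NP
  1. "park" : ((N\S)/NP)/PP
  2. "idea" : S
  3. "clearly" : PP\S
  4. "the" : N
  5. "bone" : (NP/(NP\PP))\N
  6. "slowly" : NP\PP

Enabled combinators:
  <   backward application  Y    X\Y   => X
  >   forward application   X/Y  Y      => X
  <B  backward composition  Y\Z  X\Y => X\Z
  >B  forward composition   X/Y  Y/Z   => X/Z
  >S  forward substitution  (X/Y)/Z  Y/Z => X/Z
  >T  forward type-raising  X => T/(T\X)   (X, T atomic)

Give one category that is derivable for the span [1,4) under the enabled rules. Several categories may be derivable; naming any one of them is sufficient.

(N\S)/NP

[0,7] S   >
  [0,4] S/NP   >S
    [0,1] "under" : (S/(N\S))/NP
    [1,4] (N\S)/NP   >
      [1,2] "park" : ((N\S)/NP)/PP
      [2,4] PP   >
        [2,3] PP/(PP\S)   >T
          [2,3] "idea" : S
        [3,4] "clearly" : PP\S
  [4,7] NP   >
    [4,6] NP/(NP\PP)   <
      [4,5] "the" : N
      [5,6] "bone" : (NP/(NP\PP))\N
    [6,7] "slowly" : NP\PP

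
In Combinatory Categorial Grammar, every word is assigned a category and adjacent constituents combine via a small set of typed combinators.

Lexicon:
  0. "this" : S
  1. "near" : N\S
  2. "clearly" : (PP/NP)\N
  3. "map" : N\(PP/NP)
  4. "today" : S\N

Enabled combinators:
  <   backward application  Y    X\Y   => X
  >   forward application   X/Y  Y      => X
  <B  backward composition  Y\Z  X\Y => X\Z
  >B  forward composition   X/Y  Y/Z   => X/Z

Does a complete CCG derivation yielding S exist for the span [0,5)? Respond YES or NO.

[0,5] S   <
  [0,2] N   <
    [0,1] "this" : S
    [1,2] "near" : N\S
  [2,5] S\N   <B
    [2,4] N\N   <B
      [2,3] "clearly" : (PP/NP)\N
      [3,4] "map" : N\(PP/NP)
    [4,5] "today" : S\N

YES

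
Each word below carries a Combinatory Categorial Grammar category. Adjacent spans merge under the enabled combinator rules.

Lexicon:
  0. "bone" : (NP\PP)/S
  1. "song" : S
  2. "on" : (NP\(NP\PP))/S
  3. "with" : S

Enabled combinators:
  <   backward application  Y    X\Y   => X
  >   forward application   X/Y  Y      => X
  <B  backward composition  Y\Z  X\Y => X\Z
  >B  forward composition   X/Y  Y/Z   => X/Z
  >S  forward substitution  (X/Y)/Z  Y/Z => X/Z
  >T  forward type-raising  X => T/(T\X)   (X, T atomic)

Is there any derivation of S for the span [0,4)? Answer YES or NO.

NO

(NP\PP)/S S (NP\(NP\PP))/S S
CKY chart[0,4] = {N/(N\NP), NP, NP/(NP\NP), PP/(PP\NP), S/(S\NP)}; S ∉ chart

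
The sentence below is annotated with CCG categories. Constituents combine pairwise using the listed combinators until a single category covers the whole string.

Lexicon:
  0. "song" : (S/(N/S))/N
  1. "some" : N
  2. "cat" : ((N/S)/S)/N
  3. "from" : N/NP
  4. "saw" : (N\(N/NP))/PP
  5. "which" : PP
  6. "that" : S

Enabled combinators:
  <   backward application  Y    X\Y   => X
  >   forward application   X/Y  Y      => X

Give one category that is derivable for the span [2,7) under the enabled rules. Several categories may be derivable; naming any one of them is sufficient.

N/S

[0,7] S   >
  [0,2] S/(N/S)   >
    [0,1] "song" : (S/(N/S))/N
    [1,2] "some" : N
  [2,7] N/S   >
    [2,6] (N/S)/S   >
      [2,3] "cat" : ((N/S)/S)/N
      [3,6] N   <
        [3,4] "from" : N/NP
        [4,6] N\(N/NP)   >
          [4,5] "saw" : (N\(N/NP))/PP
          [5,6] "which" : PP
    [6,7] "that" : S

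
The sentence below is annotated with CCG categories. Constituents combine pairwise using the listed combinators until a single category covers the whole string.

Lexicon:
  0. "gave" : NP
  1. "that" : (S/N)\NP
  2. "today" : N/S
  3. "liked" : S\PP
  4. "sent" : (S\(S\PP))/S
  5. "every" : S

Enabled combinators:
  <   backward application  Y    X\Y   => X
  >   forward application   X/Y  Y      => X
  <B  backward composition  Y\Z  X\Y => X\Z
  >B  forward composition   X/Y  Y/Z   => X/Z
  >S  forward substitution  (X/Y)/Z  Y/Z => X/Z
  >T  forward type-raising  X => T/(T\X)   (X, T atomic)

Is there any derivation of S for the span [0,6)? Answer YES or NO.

YES

[0,6] S   >
  [0,2] S/N   <
    [0,1] "gave" : NP
    [1,2] "that" : (S/N)\NP
  [2,6] N   >
    [2,3] "today" : N/S
    [3,6] S   <
      [3,4] "liked" : S\PP
      [4,6] S\(S\PP)   >
        [4,5] "sent" : (S\(S\PP))/S
        [5,6] "every" : S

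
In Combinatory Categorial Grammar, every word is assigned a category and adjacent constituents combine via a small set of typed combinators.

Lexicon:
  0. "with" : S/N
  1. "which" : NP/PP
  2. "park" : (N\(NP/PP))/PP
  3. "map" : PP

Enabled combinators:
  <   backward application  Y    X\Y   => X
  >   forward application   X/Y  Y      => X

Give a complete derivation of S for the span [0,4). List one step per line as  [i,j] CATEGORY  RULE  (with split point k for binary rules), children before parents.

[0,4] S   >
  [0,1] "with" : S/N
  [1,4] N   <
    [1,2] "which" : NP/PP
    [2,4] N\(NP/PP)   >
      [2,3] "park" : (N\(NP/PP))/PP
      [3,4] "map" : PP

[0,1] S/N  lex  "with"
[1,2] NP/PP  lex  "which"
[2,3] (N\(NP/PP))/PP  lex  "park"
[3,4] PP  lex  "map"
[2,4] N\(NP/PP)  >  k=3
[1,4] N  <  k=2
[0,4] S  >  k=1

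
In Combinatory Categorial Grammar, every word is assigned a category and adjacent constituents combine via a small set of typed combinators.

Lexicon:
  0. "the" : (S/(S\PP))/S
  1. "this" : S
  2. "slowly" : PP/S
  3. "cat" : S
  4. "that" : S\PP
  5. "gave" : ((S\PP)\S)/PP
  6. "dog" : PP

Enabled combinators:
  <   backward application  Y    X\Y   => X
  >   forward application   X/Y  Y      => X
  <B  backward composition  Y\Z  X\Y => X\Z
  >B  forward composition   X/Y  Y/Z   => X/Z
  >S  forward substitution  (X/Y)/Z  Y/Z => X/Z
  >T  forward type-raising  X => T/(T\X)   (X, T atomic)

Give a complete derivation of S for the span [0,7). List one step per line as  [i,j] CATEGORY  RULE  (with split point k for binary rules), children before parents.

[0,1] (S/(S\PP))/S  lex  "the"
[1,2] S  lex  "this"
[0,2] S/(S\PP)  >  k=1
[2,3] PP/S  lex  "slowly"
[3,4] S  lex  "cat"
[2,4] PP  >  k=3
[4,5] S\PP  lex  "that"
[2,5] S  <  k=4
[5,6] ((S\PP)\S)/PP  lex  "gave"
[6,7] PP  lex  "dog"
[5,7] (S\PP)\S  >  k=6
[2,7] S\PP  <  k=5
[0,7] S  >  k=2

[0,7] S   >
  [0,2] S/(S\PP)   >
    [0,1] "the" : (S/(S\PP))/S
    [1,2] "this" : S
  [2,7] S\PP   <
    [2,5] S   <
      [2,4] PP   >
        [2,3] "slowly" : PP/S
        [3,4] "cat" : S
      [4,5] "that" : S\PP
    [5,7] (S\PP)\S   >
      [5,6] "gave" : ((S\PP)\S)/PP
      [6,7] "dog" : PP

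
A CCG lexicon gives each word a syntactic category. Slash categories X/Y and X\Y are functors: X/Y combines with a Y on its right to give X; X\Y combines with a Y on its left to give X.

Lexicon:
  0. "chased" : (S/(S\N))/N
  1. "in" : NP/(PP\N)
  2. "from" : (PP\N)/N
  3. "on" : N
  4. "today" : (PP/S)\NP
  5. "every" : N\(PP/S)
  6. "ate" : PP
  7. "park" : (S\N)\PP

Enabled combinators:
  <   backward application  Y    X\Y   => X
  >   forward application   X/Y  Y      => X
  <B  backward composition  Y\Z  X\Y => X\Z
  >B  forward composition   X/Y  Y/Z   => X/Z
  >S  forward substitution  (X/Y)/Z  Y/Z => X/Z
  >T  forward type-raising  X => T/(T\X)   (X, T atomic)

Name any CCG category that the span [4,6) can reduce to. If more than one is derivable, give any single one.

[0,8] S   >
  [0,6] S/(S\N)   >
    [0,1] "chased" : (S/(S\N))/N
    [1,6] N   <
      [1,4] NP   >
        [1,3] NP/N   >B
          [1,2] "in" : NP/(PP\N)
          [2,3] "from" : (PP\N)/N
        [3,4] "on" : N
      [4,6] N\NP   <B
        [4,5] "today" : (PP/S)\NP
        [5,6] "every" : N\(PP/S)
  [6,8] S\N   <
    [6,7] "ate" : PP
    [7,8] "park" : (S\N)\PP

N\NP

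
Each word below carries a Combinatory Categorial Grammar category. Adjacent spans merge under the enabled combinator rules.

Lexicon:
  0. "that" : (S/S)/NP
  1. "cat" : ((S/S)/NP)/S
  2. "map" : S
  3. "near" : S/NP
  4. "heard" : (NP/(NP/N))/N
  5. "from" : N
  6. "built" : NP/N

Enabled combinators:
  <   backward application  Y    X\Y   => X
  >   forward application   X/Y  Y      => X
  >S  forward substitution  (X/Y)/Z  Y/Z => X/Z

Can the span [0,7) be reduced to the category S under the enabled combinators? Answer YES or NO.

YES

[0,7] S   >
  [0,4] S/NP   >S
    [0,1] "that" : (S/S)/NP
    [1,4] S/NP   >S
      [1,3] (S/S)/NP   >
        [1,2] "cat" : ((S/S)/NP)/S
        [2,3] "map" : S
      [3,4] "near" : S/NP
  [4,7] NP   >
    [4,6] NP/(NP/N)   >
      [4,5] "heard" : (NP/(NP/N))/N
      [5,6] "from" : N
    [6,7] "built" : NP/N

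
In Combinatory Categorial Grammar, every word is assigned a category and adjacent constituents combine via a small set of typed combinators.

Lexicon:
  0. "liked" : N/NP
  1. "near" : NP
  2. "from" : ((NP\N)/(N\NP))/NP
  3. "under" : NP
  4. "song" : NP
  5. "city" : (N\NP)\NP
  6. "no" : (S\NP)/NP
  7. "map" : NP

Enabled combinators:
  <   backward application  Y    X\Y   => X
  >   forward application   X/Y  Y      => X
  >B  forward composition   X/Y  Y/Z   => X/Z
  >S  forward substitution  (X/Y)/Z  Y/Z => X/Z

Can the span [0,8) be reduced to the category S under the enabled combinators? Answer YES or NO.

YES

[0,8] S   <
  [0,6] NP   <
    [0,2] N   >
      [0,1] "liked" : N/NP
      [1,2] "near" : NP
    [2,6] NP\N   >
      [2,4] (NP\N)/(N\NP)   >
        [2,3] "from" : ((NP\N)/(N\NP))/NP
        [3,4] "under" : NP
      [4,6] N\NP   <
        [4,5] "song" : NP
        [5,6] "city" : (N\NP)\NP
  [6,8] S\NP   >
    [6,7] "no" : (S\NP)/NP
    [7,8] "map" : NP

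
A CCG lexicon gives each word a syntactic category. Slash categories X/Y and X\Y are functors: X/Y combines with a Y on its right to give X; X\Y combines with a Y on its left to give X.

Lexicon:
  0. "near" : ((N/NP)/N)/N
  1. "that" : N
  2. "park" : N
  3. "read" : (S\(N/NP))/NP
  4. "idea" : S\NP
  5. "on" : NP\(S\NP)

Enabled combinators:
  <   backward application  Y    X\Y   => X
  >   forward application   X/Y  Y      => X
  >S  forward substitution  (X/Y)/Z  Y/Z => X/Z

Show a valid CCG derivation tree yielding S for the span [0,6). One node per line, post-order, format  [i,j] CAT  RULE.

[0,1] ((N/NP)/N)/N  lex  "near"
[1,2] N  lex  "that"
[0,2] (N/NP)/N  >  k=1
[2,3] N  lex  "park"
[0,3] N/NP  >  k=2
[3,4] (S\(N/NP))/NP  lex  "read"
[4,5] S\NP  lex  "idea"
[5,6] NP\(S\NP)  lex  "on"
[4,6] NP  <  k=5
[3,6] S\(N/NP)  >  k=4
[0,6] S  <  k=3

[0,6] S   <
  [0,3] N/NP   >
    [0,2] (N/NP)/N   >
      [0,1] "near" : ((N/NP)/N)/N
      [1,2] "that" : N
    [2,3] "park" : N
  [3,6] S\(N/NP)   >
    [3,4] "read" : (S\(N/NP))/NP
    [4,6] NP   <
      [4,5] "idea" : S\NP
      [5,6] "on" : NP\(S\NP)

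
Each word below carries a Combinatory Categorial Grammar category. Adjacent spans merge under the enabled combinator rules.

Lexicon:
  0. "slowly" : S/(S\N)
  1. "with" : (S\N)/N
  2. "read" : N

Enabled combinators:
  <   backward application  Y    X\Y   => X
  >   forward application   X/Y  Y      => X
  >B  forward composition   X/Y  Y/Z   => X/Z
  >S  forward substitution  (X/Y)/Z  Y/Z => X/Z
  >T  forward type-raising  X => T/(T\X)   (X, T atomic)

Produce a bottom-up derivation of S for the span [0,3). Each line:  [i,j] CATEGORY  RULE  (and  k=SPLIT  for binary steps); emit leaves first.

[0,3] S   >
  [0,1] "slowly" : S/(S\N)
  [1,3] S\N   >
    [1,2] "with" : (S\N)/N
    [2,3] "read" : N

[0,1] S/(S\N)  lex  "slowly"
[1,2] (S\N)/N  lex  "with"
[2,3] N  lex  "read"
[1,3] S\N  >  k=2
[0,3] S  >  k=1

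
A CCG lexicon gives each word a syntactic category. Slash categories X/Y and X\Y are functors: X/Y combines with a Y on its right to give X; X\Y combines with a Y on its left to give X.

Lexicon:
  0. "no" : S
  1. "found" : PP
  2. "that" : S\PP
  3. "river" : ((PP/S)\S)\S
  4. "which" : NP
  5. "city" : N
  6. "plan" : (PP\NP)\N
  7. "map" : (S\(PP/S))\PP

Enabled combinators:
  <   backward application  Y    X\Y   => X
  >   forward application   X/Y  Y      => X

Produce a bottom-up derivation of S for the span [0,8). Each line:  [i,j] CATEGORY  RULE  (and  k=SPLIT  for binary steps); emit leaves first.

[0,8] S   <
  [0,4] PP/S   <
    [0,1] "no" : S
    [1,4] (PP/S)\S   <
      [1,3] S   <
        [1,2] "found" : PP
        [2,3] "that" : S\PP
      [3,4] "river" : ((PP/S)\S)\S
  [4,8] S\(PP/S)   <
    [4,7] PP   <
      [4,5] "which" : NP
      [5,7] PP\NP   <
        [5,6] "city" : N
        [6,7] "plan" : (PP\NP)\N
    [7,8] "map" : (S\(PP/S))\PP

[0,1] S  lex  "no"
[1,2] PP  lex  "found"
[2,3] S\PP  lex  "that"
[1,3] S  <  k=2
[3,4] ((PP/S)\S)\S  lex  "river"
[1,4] (PP/S)\S  <  k=3
[0,4] PP/S  <  k=1
[4,5] NP  lex  "which"
[5,6] N  lex  "city"
[6,7] (PP\NP)\N  lex  "plan"
[5,7] PP\NP  <  k=6
[4,7] PP  <  k=5
[7,8] (S\(PP/S))\PP  lex  "map"
[4,8] S\(PP/S)  <  k=7
[0,8] S  <  k=4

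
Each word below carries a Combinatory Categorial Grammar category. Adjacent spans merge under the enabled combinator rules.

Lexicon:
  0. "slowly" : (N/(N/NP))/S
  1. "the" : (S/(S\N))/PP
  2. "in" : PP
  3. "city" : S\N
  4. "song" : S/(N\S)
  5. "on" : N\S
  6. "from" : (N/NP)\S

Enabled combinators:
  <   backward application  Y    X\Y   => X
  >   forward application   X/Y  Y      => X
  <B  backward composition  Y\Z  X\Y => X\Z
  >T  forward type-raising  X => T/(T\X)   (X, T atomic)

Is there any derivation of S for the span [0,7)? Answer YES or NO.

NO

(N/(N/NP))/S (S/(S\N))/PP PP S\N S/(N\S) N\S (N/NP)\S
CKY chart[0,7] = {N, N/(N\N), NP/(NP\N), PP/(PP\N), S/(S\N)}; S ∉ chart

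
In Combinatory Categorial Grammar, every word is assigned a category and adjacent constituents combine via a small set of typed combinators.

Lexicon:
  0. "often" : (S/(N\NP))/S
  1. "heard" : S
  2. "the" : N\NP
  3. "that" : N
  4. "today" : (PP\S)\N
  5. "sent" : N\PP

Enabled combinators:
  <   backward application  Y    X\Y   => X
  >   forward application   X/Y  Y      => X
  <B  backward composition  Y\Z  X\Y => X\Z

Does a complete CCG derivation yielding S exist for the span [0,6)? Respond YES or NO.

(S/(N\NP))/S S N\NP N (PP\S)\N N\PP
CKY chart[0,6] = {N}; S ∉ chart

NO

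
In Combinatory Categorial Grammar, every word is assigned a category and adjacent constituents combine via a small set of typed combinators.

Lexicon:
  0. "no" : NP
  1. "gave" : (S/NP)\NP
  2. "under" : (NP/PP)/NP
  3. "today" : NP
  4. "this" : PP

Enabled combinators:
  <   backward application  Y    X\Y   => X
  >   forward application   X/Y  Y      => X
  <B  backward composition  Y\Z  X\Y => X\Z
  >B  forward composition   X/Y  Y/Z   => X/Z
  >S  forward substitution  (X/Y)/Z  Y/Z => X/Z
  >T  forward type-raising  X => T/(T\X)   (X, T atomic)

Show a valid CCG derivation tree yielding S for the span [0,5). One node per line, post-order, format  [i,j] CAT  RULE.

[0,5] S   >
  [0,2] S/NP   <
    [0,1] "no" : NP
    [1,2] "gave" : (S/NP)\NP
  [2,5] NP   >
    [2,4] NP/PP   >
      [2,3] "under" : (NP/PP)/NP
      [3,4] "today" : NP
    [4,5] "this" : PP

[0,1] NP  lex  "no"
[1,2] (S/NP)\NP  lex  "gave"
[0,2] S/NP  <  k=1
[2,3] (NP/PP)/NP  lex  "under"
[3,4] NP  lex  "today"
[2,4] NP/PP  >  k=3
[4,5] PP  lex  "this"
[2,5] NP  >  k=4
[0,5] S  >  k=2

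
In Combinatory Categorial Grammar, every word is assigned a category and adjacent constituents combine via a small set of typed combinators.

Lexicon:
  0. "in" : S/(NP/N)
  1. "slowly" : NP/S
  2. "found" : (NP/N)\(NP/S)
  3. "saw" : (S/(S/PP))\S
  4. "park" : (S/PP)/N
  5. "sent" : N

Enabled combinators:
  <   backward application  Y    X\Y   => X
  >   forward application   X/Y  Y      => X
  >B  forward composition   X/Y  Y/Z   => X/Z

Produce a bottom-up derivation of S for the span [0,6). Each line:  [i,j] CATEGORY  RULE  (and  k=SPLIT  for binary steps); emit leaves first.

[0,6] S   >
  [0,5] S/N   >B
    [0,4] S/(S/PP)   <
      [0,3] S   >
        [0,1] "in" : S/(NP/N)
        [1,3] NP/N   <
          [1,2] "slowly" : NP/S
          [2,3] "found" : (NP/N)\(NP/S)
      [3,4] "saw" : (S/(S/PP))\S
    [4,5] "park" : (S/PP)/N
  [5,6] "sent" : N

[0,1] S/(NP/N)  lex  "in"
[1,2] NP/S  lex  "slowly"
[2,3] (NP/N)\(NP/S)  lex  "found"
[1,3] NP/N  <  k=2
[0,3] S  >  k=1
[3,4] (S/(S/PP))\S  lex  "saw"
[0,4] S/(S/PP)  <  k=3
[4,5] (S/PP)/N  lex  "park"
[0,5] S/N  >B  k=4
[5,6] N  lex  "sent"
[0,6] S  >  k=5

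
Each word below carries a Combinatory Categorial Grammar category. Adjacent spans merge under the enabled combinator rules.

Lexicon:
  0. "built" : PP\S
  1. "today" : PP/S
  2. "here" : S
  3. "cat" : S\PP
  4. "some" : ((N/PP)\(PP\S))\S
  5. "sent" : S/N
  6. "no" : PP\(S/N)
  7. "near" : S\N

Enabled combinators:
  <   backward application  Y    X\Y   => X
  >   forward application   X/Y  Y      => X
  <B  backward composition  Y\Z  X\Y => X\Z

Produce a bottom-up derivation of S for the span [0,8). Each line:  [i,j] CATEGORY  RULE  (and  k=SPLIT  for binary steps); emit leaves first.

[0,8] S   <
  [0,7] N   >
    [0,5] N/PP   <
      [0,1] "built" : PP\S
      [1,5] (N/PP)\(PP\S)   <
        [1,4] S   <
          [1,3] PP   >
            [1,2] "today" : PP/S
            [2,3] "here" : S
          [3,4] "cat" : S\PP
        [4,5] "some" : ((N/PP)\(PP\S))\S
    [5,7] PP   <
      [5,6] "sent" : S/N
      [6,7] "no" : PP\(S/N)
  [7,8] "near" : S\N

[0,1] PP\S  lex  "built"
[1,2] PP/S  lex  "today"
[2,3] S  lex  "here"
[1,3] PP  >  k=2
[3,4] S\PP  lex  "cat"
[1,4] S  <  k=3
[4,5] ((N/PP)\(PP\S))\S  lex  "some"
[1,5] (N/PP)\(PP\S)  <  k=4
[0,5] N/PP  <  k=1
[5,6] S/N  lex  "sent"
[6,7] PP\(S/N)  lex  "no"
[5,7] PP  <  k=6
[0,7] N  >  k=5
[7,8] S\N  lex  "near"
[0,8] S  <  k=7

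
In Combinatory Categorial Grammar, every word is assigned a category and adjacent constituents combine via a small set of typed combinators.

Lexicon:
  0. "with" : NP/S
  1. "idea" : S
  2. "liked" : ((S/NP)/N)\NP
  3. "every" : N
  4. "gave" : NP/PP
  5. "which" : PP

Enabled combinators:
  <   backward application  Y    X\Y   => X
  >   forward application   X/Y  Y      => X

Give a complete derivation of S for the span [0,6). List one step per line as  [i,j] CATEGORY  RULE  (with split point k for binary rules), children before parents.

[0,6] S   >
  [0,4] S/NP   >
    [0,3] (S/NP)/N   <
      [0,2] NP   >
        [0,1] "with" : NP/S
        [1,2] "idea" : S
      [2,3] "liked" : ((S/NP)/N)\NP
    [3,4] "every" : N
  [4,6] NP   >
    [4,5] "gave" : NP/PP
    [5,6] "which" : PP

[0,1] NP/S  lex  "with"
[1,2] S  lex  "idea"
[0,2] NP  >  k=1
[2,3] ((S/NP)/N)\NP  lex  "liked"
[0,3] (S/NP)/N  <  k=2
[3,4] N  lex  "every"
[0,4] S/NP  >  k=3
[4,5] NP/PP  lex  "gave"
[5,6] PP  lex  "which"
[4,6] NP  >  k=5
[0,6] S  >  k=4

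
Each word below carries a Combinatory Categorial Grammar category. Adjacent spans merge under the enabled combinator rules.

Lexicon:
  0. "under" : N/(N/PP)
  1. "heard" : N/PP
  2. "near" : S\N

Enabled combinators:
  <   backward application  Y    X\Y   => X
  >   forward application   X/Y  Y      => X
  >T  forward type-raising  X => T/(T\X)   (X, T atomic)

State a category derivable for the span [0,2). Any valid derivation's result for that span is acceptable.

[0,3] S   <
  [0,2] N   >
    [0,1] "under" : N/(N/PP)
    [1,2] "heard" : N/PP
  [2,3] "near" : S\N

N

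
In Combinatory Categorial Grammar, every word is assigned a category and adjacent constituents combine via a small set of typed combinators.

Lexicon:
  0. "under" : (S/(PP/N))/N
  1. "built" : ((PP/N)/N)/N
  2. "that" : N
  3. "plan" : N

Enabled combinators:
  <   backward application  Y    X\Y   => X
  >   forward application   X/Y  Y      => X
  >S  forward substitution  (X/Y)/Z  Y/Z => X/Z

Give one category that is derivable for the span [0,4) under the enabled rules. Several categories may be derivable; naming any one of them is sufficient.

[0,4] S   >
  [0,3] S/N   >S
    [0,1] "under" : (S/(PP/N))/N
    [1,3] (PP/N)/N   >
      [1,2] "built" : ((PP/N)/N)/N
      [2,3] "that" : N
  [3,4] "plan" : N

S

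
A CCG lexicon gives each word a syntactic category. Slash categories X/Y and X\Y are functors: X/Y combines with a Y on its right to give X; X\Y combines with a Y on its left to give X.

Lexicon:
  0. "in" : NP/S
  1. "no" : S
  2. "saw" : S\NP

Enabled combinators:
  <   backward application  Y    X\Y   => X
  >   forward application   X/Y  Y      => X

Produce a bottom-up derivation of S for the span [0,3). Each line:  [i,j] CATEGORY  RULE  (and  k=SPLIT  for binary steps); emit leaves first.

[0,3] S   <
  [0,2] NP   >
    [0,1] "in" : NP/S
    [1,2] "no" : S
  [2,3] "saw" : S\NP

[0,1] NP/S  lex  "in"
[1,2] S  lex  "no"
[0,2] NP  >  k=1
[2,3] S\NP  lex  "saw"
[0,3] S  <  k=2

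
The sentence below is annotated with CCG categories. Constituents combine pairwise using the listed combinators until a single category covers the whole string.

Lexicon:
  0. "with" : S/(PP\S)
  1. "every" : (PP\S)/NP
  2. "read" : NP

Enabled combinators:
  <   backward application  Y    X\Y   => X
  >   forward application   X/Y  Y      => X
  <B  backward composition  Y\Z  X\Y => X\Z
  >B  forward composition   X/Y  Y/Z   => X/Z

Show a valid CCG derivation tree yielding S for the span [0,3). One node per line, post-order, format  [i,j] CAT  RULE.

[0,1] S/(PP\S)  lex  "with"
[1,2] (PP\S)/NP  lex  "every"
[2,3] NP  lex  "read"
[1,3] PP\S  >  k=2
[0,3] S  >  k=1

[0,3] S   >
  [0,1] "with" : S/(PP\S)
  [1,3] PP\S   >
    [1,2] "every" : (PP\S)/NP
    [2,3] "read" : NP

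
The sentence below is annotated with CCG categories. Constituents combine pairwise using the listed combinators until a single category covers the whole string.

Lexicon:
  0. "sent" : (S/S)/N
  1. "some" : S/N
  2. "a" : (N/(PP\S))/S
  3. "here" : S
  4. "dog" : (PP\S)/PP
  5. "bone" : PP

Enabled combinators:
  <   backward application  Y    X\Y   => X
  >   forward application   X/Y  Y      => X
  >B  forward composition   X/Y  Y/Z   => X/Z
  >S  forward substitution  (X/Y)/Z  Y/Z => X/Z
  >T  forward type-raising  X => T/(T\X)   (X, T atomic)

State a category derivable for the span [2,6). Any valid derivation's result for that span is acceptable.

[0,6] S   >
  [0,2] S/N   >S
    [0,1] "sent" : (S/S)/N
    [1,2] "some" : S/N
  [2,6] N   >
    [2,4] N/(PP\S)   >
      [2,3] "a" : (N/(PP\S))/S
      [3,4] "here" : S
    [4,6] PP\S   >
      [4,5] "dog" : (PP\S)/PP
      [5,6] "bone" : PP

N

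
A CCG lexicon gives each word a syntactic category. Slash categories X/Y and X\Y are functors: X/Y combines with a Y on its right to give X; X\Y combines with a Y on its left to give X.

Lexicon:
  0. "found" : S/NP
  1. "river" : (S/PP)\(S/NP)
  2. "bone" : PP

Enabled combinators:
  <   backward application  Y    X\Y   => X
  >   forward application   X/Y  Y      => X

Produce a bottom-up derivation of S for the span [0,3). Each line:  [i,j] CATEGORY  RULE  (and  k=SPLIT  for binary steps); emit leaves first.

[0,3] S   >
  [0,2] S/PP   <
    [0,1] "found" : S/NP
    [1,2] "river" : (S/PP)\(S/NP)
  [2,3] "bone" : PP

[0,1] S/NP  lex  "found"
[1,2] (S/PP)\(S/NP)  lex  "river"
[0,2] S/PP  <  k=1
[2,3] PP  lex  "bone"
[0,3] S  >  k=2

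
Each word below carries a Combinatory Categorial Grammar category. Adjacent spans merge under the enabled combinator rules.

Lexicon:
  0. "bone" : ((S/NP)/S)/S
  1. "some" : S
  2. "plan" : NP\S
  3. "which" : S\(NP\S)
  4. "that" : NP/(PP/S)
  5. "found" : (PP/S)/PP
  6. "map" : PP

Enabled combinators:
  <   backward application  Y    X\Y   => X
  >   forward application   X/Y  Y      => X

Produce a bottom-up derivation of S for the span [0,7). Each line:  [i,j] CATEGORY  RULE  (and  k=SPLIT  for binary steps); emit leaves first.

[0,1] ((S/NP)/S)/S  lex  "bone"
[1,2] S  lex  "some"
[0,2] (S/NP)/S  >  k=1
[2,3] NP\S  lex  "plan"
[3,4] S\(NP\S)  lex  "which"
[2,4] S  <  k=3
[0,4] S/NP  >  k=2
[4,5] NP/(PP/S)  lex  "that"
[5,6] (PP/S)/PP  lex  "found"
[6,7] PP  lex  "map"
[5,7] PP/S  >  k=6
[4,7] NP  >  k=5
[0,7] S  >  k=4

[0,7] S   >
  [0,4] S/NP   >
    [0,2] (S/NP)/S   >
      [0,1] "bone" : ((S/NP)/S)/S
      [1,2] "some" : S
    [2,4] S   <
      [2,3] "plan" : NP\S
      [3,4] "which" : S\(NP\S)
  [4,7] NP   >
    [4,5] "that" : NP/(PP/S)
    [5,7] PP/S   >
      [5,6] "found" : (PP/S)/PP
      [6,7] "map" : PP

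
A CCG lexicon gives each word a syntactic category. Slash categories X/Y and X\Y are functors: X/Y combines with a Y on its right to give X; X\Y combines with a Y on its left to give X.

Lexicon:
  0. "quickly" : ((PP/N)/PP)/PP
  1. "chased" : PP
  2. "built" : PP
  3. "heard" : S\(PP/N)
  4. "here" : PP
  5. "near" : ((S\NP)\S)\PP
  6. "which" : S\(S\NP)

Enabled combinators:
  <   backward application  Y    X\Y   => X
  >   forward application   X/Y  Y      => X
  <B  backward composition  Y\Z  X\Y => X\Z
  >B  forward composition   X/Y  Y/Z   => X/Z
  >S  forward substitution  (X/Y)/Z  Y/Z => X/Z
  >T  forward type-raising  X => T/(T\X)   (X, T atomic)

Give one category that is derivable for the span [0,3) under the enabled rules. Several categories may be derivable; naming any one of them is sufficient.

PP/N

[0,7] S   <
  [0,6] S\NP   <
    [0,4] S   <
      [0,3] PP/N   >
        [0,2] (PP/N)/PP   >
          [0,1] "quickly" : ((PP/N)/PP)/PP
          [1,2] "chased" : PP
        [2,3] "built" : PP
      [3,4] "heard" : S\(PP/N)
    [4,6] (S\NP)\S   <
      [4,5] "here" : PP
      [5,6] "near" : ((S\NP)\S)\PP
  [6,7] "which" : S\(S\NP)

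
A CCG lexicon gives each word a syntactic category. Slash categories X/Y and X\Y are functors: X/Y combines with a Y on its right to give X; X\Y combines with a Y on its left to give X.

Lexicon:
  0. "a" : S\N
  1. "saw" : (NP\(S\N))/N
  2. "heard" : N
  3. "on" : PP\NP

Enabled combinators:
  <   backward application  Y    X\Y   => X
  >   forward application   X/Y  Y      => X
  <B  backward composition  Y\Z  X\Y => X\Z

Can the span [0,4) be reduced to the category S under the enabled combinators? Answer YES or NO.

NO

S\N (NP\(S\N))/N N PP\NP
CKY chart[0,4] = {PP}; S ∉ chart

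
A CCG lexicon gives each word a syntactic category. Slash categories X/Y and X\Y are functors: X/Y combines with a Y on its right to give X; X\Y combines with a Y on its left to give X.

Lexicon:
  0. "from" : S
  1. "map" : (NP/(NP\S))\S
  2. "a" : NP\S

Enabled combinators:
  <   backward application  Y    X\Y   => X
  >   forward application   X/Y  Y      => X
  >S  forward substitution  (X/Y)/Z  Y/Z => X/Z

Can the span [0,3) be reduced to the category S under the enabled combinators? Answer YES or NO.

NO

S (NP/(NP\S))\S NP\S
CKY chart[0,3] = {NP}; S ∉ chart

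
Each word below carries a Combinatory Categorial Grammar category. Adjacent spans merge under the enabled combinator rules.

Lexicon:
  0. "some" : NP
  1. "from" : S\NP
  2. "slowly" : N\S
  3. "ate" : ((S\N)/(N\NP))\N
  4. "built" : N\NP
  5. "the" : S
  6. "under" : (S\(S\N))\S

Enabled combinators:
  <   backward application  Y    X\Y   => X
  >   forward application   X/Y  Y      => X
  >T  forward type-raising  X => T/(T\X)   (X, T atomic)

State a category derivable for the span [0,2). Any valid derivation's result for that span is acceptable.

[0,7] S   <
  [0,5] S\N   >
    [0,4] (S\N)/(N\NP)   <
      [0,3] N   <
        [0,2] S   >
          [0,1] S/(S\NP)   >T
            [0,1] "some" : NP
          [1,2] "from" : S\NP
        [2,3] "slowly" : N\S
      [3,4] "ate" : ((S\N)/(N\NP))\N
    [4,5] "built" : N\NP
  [5,7] S\(S\N)   <
    [5,6] "the" : S
    [6,7] "under" : (S\(S\N))\S

S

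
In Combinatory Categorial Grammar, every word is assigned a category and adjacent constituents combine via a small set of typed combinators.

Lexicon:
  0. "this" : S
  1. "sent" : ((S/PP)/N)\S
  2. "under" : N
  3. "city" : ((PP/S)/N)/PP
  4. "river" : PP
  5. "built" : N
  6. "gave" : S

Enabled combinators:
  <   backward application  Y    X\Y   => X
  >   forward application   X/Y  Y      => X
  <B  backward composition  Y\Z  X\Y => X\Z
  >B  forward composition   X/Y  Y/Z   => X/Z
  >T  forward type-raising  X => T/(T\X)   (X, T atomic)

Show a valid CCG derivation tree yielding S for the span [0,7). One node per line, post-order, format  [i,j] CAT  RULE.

[0,1] S  lex  "this"
[1,2] ((S/PP)/N)\S  lex  "sent"
[0,2] (S/PP)/N  <  k=1
[2,3] N  lex  "under"
[0,3] S/PP  >  k=2
[3,4] ((PP/S)/N)/PP  lex  "city"
[4,5] PP  lex  "river"
[3,5] (PP/S)/N  >  k=4
[5,6] N  lex  "built"
[3,6] PP/S  >  k=5
[6,7] S  lex  "gave"
[3,7] PP  >  k=6
[0,7] S  >  k=3

[0,7] S   >
  [0,3] S/PP   >
    [0,2] (S/PP)/N   <
      [0,1] "this" : S
      [1,2] "sent" : ((S/PP)/N)\S
    [2,3] "under" : N
  [3,7] PP   >
    [3,6] PP/S   >
      [3,5] (PP/S)/N   >
        [3,4] "city" : ((PP/S)/N)/PP
        [4,5] "river" : PP
      [5,6] "built" : N
    [6,7] "gave" : S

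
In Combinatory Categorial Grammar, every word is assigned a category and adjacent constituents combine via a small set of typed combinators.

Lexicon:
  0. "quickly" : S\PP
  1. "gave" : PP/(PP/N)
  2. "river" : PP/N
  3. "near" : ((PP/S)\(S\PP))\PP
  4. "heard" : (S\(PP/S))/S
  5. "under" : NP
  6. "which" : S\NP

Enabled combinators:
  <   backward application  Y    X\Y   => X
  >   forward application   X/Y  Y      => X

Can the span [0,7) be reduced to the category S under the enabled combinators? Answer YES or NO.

YES

[0,7] S   <
  [0,4] PP/S   <
    [0,1] "quickly" : S\PP
    [1,4] (PP/S)\(S\PP)   <
      [1,3] PP   >
        [1,2] "gave" : PP/(PP/N)
        [2,3] "river" : PP/N
      [3,4] "near" : ((PP/S)\(S\PP))\PP
  [4,7] S\(PP/S)   >
    [4,5] "heard" : (S\(PP/S))/S
    [5,7] S   <
      [5,6] "under" : NP
      [6,7] "which" : S\NP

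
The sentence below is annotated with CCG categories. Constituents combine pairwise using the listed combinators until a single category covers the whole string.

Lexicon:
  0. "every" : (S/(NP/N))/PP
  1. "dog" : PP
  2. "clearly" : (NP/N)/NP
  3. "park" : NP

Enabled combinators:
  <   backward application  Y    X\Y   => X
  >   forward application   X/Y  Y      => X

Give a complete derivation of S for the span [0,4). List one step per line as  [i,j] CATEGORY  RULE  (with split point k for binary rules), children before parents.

[0,4] S   >
  [0,2] S/(NP/N)   >
    [0,1] "every" : (S/(NP/N))/PP
    [1,2] "dog" : PP
  [2,4] NP/N   >
    [2,3] "clearly" : (NP/N)/NP
    [3,4] "park" : NP

[0,1] (S/(NP/N))/PP  lex  "every"
[1,2] PP  lex  "dog"
[0,2] S/(NP/N)  >  k=1
[2,3] (NP/N)/NP  lex  "clearly"
[3,4] NP  lex  "park"
[2,4] NP/N  >  k=3
[0,4] S  >  k=2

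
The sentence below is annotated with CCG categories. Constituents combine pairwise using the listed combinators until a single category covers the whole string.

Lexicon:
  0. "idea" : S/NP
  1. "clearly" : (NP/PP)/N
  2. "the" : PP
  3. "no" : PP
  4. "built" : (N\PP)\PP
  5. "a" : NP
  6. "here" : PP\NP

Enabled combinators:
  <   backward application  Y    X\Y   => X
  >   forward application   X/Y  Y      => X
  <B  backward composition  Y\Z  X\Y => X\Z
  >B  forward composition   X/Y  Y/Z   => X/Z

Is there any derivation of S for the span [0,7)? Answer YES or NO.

YES

[0,7] S   >
  [0,5] S/PP   >B
    [0,1] "idea" : S/NP
    [1,5] NP/PP   >
      [1,2] "clearly" : (NP/PP)/N
      [2,5] N   <
        [2,3] "the" : PP
        [3,5] N\PP   <
          [3,4] "no" : PP
          [4,5] "built" : (N\PP)\PP
  [5,7] PP   <
    [5,6] "a" : NP
    [6,7] "here" : PP\NP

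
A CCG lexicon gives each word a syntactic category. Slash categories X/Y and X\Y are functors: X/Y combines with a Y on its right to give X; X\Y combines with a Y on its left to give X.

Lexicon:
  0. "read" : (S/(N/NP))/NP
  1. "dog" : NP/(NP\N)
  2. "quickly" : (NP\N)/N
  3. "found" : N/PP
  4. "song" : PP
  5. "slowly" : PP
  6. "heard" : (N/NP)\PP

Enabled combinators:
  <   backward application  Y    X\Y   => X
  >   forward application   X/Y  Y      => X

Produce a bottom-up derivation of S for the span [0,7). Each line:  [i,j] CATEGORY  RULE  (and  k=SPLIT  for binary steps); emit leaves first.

[0,1] (S/(N/NP))/NP  lex  "read"
[1,2] NP/(NP\N)  lex  "dog"
[2,3] (NP\N)/N  lex  "quickly"
[3,4] N/PP  lex  "found"
[4,5] PP  lex  "song"
[3,5] N  >  k=4
[2,5] NP\N  >  k=3
[1,5] NP  >  k=2
[0,5] S/(N/NP)  >  k=1
[5,6] PP  lex  "slowly"
[6,7] (N/NP)\PP  lex  "heard"
[5,7] N/NP  <  k=6
[0,7] S  >  k=5

[0,7] S   >
  [0,5] S/(N/NP)   >
    [0,1] "read" : (S/(N/NP))/NP
    [1,5] NP   >
      [1,2] "dog" : NP/(NP\N)
      [2,5] NP\N   >
        [2,3] "quickly" : (NP\N)/N
        [3,5] N   >
          [3,4] "found" : N/PP
          [4,5] "song" : PP
  [5,7] N/NP   <
    [5,6] "slowly" : PP
    [6,7] "heard" : (N/NP)\PP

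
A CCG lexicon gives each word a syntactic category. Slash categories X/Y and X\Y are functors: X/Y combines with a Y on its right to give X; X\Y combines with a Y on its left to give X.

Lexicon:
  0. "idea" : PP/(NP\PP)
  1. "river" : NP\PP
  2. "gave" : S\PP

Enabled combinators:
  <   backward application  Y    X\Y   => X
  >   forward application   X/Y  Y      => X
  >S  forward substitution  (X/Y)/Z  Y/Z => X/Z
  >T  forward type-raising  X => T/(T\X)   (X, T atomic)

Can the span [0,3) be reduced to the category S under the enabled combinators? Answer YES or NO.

[0,3] S   <
  [0,2] PP   >
    [0,1] "idea" : PP/(NP\PP)
    [1,2] "river" : NP\PP
  [2,3] "gave" : S\PP

YES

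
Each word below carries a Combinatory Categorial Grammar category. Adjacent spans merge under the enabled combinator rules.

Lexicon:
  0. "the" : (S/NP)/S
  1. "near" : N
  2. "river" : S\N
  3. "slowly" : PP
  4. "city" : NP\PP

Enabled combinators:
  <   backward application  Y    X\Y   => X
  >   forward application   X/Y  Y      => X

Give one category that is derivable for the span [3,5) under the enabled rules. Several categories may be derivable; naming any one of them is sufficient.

[0,5] S   >
  [0,3] S/NP   >
    [0,1] "the" : (S/NP)/S
    [1,3] S   <
      [1,2] "near" : N
      [2,3] "river" : S\N
  [3,5] NP   <
    [3,4] "slowly" : PP
    [4,5] "city" : NP\PP

NP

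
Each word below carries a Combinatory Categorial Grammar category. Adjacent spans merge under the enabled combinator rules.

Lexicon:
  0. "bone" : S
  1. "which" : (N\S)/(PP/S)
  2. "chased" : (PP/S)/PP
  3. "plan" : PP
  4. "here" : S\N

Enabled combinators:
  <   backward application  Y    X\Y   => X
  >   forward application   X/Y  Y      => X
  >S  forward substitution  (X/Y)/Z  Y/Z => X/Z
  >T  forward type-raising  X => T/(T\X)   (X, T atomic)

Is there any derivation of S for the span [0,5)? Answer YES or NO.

YES

[0,5] S   <
  [0,4] N   <
    [0,1] "bone" : S
    [1,4] N\S   >
      [1,2] "which" : (N\S)/(PP/S)
      [2,4] PP/S   >
        [2,3] "chased" : (PP/S)/PP
        [3,4] "plan" : PP
  [4,5] "here" : S\N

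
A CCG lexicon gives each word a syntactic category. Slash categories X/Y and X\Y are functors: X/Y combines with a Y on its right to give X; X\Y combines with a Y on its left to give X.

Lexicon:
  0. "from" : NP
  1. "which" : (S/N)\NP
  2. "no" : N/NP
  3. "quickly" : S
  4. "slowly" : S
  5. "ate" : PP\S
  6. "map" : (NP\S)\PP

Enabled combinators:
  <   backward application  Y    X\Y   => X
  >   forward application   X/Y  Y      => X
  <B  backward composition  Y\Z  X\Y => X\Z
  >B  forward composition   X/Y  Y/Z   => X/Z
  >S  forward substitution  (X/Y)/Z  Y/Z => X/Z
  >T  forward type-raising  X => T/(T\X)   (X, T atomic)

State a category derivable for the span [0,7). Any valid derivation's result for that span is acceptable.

S

[0,7] S   >
  [0,2] S/N   <
    [0,1] "from" : NP
    [1,2] "which" : (S/N)\NP
  [2,7] N   >
    [2,3] "no" : N/NP
    [3,7] NP   <
      [3,4] "quickly" : S
      [4,7] NP\S   <
        [4,6] PP   <
          [4,5] "slowly" : S
          [5,6] "ate" : PP\S
        [6,7] "map" : (NP\S)\PP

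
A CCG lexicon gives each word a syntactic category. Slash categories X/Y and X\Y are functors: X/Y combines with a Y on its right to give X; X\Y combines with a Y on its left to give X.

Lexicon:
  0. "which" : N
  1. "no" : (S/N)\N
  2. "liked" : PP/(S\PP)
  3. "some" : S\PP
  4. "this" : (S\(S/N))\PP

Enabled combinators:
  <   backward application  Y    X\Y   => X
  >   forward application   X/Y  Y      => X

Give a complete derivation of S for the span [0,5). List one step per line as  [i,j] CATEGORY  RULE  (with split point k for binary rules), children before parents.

[0,1] N  lex  "which"
[1,2] (S/N)\N  lex  "no"
[0,2] S/N  <  k=1
[2,3] PP/(S\PP)  lex  "liked"
[3,4] S\PP  lex  "some"
[2,4] PP  >  k=3
[4,5] (S\(S/N))\PP  lex  "this"
[2,5] S\(S/N)  <  k=4
[0,5] S  <  k=2

[0,5] S   <
  [0,2] S/N   <
    [0,1] "which" : N
    [1,2] "no" : (S/N)\N
  [2,5] S\(S/N)   <
    [2,4] PP   >
      [2,3] "liked" : PP/(S\PP)
      [3,4] "some" : S\PP
    [4,5] "this" : (S\(S/N))\PP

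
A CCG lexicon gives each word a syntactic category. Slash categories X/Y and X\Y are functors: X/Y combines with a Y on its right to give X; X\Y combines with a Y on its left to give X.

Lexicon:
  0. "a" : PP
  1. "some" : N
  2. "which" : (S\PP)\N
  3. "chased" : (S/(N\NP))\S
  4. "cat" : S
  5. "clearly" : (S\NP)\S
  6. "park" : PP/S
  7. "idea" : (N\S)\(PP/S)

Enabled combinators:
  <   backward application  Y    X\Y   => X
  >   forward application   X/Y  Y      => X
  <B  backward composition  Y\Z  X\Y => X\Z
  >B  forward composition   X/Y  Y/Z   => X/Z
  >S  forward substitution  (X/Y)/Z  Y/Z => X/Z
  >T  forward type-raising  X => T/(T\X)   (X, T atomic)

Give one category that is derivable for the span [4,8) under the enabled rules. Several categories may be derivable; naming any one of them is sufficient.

N\NP

[0,8] S   >
  [0,4] S/(N\NP)   <
    [0,3] S   >
      [0,1] S/(S\PP)   >T
        [0,1] "a" : PP
      [1,3] S\PP   <
        [1,2] "some" : N
        [2,3] "which" : (S\PP)\N
    [3,4] "chased" : (S/(N\NP))\S
  [4,8] N\NP   <B
    [4,6] S\NP   <
      [4,5] "cat" : S
      [5,6] "clearly" : (S\NP)\S
    [6,8] N\S   <
      [6,7] "park" : PP/S
      [7,8] "idea" : (N\S)\(PP/S)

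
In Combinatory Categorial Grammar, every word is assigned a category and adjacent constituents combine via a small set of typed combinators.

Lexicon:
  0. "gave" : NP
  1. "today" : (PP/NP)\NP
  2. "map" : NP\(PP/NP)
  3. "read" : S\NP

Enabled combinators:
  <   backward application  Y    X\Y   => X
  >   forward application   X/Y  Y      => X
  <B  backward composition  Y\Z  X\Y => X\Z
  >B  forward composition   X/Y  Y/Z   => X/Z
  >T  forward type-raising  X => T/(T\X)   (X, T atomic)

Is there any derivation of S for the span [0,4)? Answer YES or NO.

[0,4] S   <
  [0,3] NP   <
    [0,2] PP/NP   <
      [0,1] "gave" : NP
      [1,2] "today" : (PP/NP)\NP
    [2,3] "map" : NP\(PP/NP)
  [3,4] "read" : S\NP

YES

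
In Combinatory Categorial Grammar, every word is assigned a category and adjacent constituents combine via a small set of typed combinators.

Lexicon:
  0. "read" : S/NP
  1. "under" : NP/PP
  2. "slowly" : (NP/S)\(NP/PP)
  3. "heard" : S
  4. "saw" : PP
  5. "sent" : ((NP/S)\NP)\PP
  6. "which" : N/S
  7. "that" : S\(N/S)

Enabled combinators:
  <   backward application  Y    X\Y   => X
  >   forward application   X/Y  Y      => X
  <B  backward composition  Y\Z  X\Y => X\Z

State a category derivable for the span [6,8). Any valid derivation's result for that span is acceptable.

[0,8] S   >
  [0,1] "read" : S/NP
  [1,8] NP   >
    [1,6] NP/S   <
      [1,4] NP   >
        [1,3] NP/S   <
          [1,2] "under" : NP/PP
          [2,3] "slowly" : (NP/S)\(NP/PP)
        [3,4] "heard" : S
      [4,6] (NP/S)\NP   <
        [4,5] "saw" : PP
        [5,6] "sent" : ((NP/S)\NP)\PP
    [6,8] S   <
      [6,7] "which" : N/S
      [7,8] "that" : S\(N/S)

S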